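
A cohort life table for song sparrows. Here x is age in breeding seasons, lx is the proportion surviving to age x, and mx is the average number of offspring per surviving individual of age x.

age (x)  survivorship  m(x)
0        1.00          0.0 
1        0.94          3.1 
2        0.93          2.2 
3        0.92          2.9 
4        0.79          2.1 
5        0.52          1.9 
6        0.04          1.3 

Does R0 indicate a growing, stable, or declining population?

R0 = Σ lx·mx = 0 + 2.914 + 2.046 + 2.668 + 1.659 + 0.988 + 0.052 = 10.327
R0 > 1, so the population is growing.

growing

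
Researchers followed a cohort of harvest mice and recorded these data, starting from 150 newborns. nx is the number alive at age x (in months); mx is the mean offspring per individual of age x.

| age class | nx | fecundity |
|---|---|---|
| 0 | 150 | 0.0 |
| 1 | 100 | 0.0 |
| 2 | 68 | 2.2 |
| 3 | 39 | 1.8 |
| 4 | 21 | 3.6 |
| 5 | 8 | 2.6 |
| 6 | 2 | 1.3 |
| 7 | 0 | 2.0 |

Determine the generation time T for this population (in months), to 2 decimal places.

2.92

lx = nx/n0 = nx/150: 1, 0.66667…, 0.45333…, 0.26, 0.14, 0.05333…, 0.01333…, 0
lx·mx: 0, 0, 0.997333…, 0.468, 0.504, 0.138667…, 0.017333…, 0 → R0 = 2.125333…
x·lx·mx: 0, 0, 1.994667…, 1.404, 2.016, 0.693333…, 0.104…, 0 → Σ = 6.212…
T = 6.212… / 2.125333… = 2.922836… → 2.92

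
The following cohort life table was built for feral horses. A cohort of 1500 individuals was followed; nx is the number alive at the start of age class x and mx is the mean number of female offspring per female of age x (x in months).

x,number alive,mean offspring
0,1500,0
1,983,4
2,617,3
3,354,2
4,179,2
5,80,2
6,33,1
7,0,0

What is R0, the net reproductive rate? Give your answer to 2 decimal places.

lx = nx/n0 = nx/1500: 1, 0.65533…, 0.41133…, 0.236, 0.11933…, 0.05333…, 0.022, 0
lx·mx by age: 0, 2.621333…, 1.234…, 0.472, 0.238667…, 0.106667…, 0.022, 0
R0 = Σ lx·mx = 4.694667… → 4.69

4.69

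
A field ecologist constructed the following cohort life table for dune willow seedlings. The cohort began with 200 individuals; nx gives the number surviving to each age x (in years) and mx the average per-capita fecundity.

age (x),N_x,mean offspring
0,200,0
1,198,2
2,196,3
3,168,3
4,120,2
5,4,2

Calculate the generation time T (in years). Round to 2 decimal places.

2.35

lx = nx/n0 = nx/200: 1, 0.99, 0.98, 0.84, 0.6, 0.02
lx·mx: 0, 1.98, 2.94, 2.52, 1.2, 0.04 → R0 = 8.68
x·lx·mx: 0, 1.98, 5.88, 7.56, 4.8, 0.2 → Σ = 20.42
T = 20.42 / 8.68 = 2.352535… → 2.35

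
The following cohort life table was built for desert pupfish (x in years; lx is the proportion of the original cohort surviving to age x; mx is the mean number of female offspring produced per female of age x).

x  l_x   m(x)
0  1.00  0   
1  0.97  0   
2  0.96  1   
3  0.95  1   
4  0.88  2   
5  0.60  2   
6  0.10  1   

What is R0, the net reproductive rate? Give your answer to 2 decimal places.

4.97

lx·mx by age: 0, 0, 0.96, 0.95, 1.76, 1.2, 0.1
R0 = Σ lx·mx = 4.97 → 4.97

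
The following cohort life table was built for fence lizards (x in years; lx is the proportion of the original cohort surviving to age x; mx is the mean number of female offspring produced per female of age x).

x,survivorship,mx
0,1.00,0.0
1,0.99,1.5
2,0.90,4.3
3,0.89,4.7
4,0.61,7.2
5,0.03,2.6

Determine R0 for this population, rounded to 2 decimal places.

lx·mx by age: 0, 1.485, 3.87, 4.183, 4.392, 0.078
R0 = Σ lx·mx = 14.008 → 14.01

14.01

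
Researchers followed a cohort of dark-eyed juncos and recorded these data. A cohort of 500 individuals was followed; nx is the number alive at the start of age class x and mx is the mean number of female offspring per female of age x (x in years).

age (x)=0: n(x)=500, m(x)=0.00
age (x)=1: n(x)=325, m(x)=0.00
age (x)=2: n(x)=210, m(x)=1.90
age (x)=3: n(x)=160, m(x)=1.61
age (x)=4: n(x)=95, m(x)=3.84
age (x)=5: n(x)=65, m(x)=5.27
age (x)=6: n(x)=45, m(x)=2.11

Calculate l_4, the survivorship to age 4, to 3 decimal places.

0.190

l_4 = n_4/n_0 = 95/500 = 0.19 → 0.190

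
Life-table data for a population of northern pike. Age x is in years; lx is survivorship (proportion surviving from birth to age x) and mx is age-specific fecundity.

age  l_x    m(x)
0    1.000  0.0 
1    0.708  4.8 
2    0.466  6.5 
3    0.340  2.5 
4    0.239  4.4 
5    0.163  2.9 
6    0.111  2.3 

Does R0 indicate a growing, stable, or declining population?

growing

R0 = Σ lx·mx = 0 + 3.3984 + 3.029 + 0.85 + 1.0516 + 0.4727 + 0.2553 = 9.057
R0 > 1, so the population is growing.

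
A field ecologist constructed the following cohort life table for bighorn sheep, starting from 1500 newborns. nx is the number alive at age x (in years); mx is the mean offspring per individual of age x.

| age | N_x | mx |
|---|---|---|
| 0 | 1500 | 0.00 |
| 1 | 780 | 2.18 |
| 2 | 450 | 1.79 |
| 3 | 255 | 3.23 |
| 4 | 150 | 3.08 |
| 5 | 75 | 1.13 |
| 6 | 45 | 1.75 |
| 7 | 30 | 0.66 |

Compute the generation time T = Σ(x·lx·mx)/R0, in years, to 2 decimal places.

2.18

lx = nx/n0 = nx/1500: 1, 0.52, 0.3, 0.17, 0.1, 0.05, 0.03, 0.02
lx·mx: 0, 1.1336, 0.537, 0.5491, 0.308, 0.0565, 0.0525, 0.0132 → R0 = 2.6499
x·lx·mx: 0, 1.1336, 1.074, 1.6473, 1.232, 0.2825, 0.315, 0.0924 → Σ = 5.7768
T = 5.7768 / 2.6499 = 2.180007… → 2.18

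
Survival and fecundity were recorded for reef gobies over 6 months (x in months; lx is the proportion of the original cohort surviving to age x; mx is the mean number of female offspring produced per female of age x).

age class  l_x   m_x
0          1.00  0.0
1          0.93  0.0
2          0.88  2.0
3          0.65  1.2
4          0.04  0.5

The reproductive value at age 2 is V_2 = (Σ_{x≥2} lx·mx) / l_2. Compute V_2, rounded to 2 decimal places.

lx·mx for x ≥ 2: 1.76, 0.78, 0.02 → sum = 2.56
V_2 = 2.56 / l_2 = 2.56 / 0.88 = 2.909091… → 2.91

2.91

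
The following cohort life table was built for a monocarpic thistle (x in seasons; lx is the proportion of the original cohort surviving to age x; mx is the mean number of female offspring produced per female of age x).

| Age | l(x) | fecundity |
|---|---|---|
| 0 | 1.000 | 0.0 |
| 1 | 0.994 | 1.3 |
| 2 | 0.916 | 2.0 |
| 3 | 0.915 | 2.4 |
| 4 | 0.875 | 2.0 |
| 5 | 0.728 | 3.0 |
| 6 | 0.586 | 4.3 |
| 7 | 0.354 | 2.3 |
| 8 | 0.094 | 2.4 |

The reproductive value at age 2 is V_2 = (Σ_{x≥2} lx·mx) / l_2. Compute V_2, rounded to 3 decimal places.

12.578

lx·mx for x ≥ 2: 1.832, 2.196, 1.75, 2.184, 2.5198, 0.8142, 0.2256 → sum = 11.5216
V_2 = 11.5216 / l_2 = 11.5216 / 0.916 = 12.578166… → 12.578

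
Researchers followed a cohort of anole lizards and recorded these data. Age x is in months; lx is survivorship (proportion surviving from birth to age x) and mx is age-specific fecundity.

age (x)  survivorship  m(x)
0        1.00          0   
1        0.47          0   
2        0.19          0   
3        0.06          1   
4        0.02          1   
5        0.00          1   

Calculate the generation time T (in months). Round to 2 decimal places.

lx·mx: 0, 0, 0, 0.06, 0.02, 0 → R0 = 0.08
x·lx·mx: 0, 0, 0, 0.18, 0.08, 0 → Σ = 0.26
T = 0.26 / 0.08 = 3.25 → 3.25

3.25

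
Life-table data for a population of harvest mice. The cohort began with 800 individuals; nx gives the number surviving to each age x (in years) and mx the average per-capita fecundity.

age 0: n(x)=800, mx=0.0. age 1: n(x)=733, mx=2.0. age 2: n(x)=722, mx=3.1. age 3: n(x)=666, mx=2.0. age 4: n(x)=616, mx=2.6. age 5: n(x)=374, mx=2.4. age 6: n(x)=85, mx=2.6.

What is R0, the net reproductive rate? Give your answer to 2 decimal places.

9.70

lx = nx/n0 = nx/800: 1, 0.91625, 0.9025, 0.8325, 0.77, 0.4675, 0.10625
lx·mx by age: 0, 1.8325, 2.79775, 1.665, 2.002, 1.122, 0.27625
R0 = Σ lx·mx = 9.6955 → 9.70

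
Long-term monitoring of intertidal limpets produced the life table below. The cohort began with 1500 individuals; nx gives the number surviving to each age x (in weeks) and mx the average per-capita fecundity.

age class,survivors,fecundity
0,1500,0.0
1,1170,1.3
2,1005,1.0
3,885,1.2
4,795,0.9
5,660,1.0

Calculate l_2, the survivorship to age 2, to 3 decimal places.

l_2 = n_2/n_0 = 1005/1500 = 0.67 → 0.670

0.670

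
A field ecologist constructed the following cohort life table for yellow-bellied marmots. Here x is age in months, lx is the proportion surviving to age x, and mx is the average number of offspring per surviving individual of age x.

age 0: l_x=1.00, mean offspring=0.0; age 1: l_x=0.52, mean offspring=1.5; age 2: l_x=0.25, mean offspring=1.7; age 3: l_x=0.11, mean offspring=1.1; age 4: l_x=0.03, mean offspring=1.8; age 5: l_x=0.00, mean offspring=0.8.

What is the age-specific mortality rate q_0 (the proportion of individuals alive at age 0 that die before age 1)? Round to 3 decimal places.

q_0 = (l_0 − l_1) / l_0 = (1 − 0.52) / 1
     = 0.48 / 1 = 0.48 → 0.480

0.480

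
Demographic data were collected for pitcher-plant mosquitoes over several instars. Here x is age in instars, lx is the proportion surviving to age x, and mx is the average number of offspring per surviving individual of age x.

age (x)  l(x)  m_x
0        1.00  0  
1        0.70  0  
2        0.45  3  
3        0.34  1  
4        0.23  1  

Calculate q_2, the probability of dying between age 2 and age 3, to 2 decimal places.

q_2 = (l_2 − l_3) / l_2 = (0.45 − 0.34) / 0.45
     = 0.11 / 0.45 = 0.244444… → 0.24

0.24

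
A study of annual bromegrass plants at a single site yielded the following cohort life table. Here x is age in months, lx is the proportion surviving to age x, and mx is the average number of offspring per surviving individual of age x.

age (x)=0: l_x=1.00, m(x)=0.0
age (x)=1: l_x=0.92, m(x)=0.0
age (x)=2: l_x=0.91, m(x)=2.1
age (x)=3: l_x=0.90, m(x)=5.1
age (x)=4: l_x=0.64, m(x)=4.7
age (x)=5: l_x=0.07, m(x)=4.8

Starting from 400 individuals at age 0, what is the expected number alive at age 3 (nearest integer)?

360

Expected survivors = N0 · l_3 = 400 × 0.90 = 360 → 360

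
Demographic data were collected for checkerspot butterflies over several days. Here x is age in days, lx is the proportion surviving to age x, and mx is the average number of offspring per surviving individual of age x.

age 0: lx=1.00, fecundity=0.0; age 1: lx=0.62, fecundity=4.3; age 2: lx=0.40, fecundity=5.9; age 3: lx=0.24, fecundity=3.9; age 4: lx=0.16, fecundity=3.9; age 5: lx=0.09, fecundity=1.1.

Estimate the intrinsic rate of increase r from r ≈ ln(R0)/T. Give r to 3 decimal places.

R0 = Σ lx·mx = 0 + 2.666 + 2.36 + 0.936 + 0.624 + 0.099 = 6.685
Σ x·lx·mx = 13.185; T = 13.185/6.685 = 1.97233…
r ≈ ln(R0)/T = ln(6.685)/1.97233… = 0.96326… → 0.963

0.963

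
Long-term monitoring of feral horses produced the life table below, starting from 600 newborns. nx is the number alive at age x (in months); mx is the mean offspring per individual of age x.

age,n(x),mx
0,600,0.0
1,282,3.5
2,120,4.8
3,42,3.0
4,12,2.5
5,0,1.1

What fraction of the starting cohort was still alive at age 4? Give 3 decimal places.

0.020

l_4 = n_4/n_0 = 12/600 = 0.02 → 0.020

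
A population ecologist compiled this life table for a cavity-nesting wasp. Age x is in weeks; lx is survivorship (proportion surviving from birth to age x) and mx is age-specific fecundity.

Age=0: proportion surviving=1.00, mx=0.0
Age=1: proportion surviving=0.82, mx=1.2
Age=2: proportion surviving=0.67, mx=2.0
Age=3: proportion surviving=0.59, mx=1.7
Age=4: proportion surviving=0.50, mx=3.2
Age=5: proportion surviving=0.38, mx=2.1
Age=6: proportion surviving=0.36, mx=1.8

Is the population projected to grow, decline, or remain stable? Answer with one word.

growing

R0 = Σ lx·mx = 0 + 0.984 + 1.34 + 1.003 + 1.6 + 0.798 + 0.648 = 6.373
R0 > 1, so the population is growing.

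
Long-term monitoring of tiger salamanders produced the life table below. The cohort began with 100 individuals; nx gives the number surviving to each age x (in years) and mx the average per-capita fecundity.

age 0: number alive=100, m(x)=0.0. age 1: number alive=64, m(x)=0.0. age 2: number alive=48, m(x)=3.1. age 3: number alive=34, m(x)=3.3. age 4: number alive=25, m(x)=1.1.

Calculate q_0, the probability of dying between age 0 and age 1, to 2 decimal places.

0.36

lx = nx/n0 = nx/100: 1, 0.64, 0.48, 0.34, 0.25
q_0 = (l_0 − l_1) / l_0 = (1 − 0.64) / 1
     = 0.36 / 1 = 0.36 → 0.36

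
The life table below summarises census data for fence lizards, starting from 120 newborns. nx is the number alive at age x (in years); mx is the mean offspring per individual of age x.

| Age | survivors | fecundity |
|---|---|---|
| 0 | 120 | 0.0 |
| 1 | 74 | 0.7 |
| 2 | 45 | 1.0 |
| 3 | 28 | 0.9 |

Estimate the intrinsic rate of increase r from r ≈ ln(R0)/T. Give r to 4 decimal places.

0.0093

lx = nx/n0 = nx/120: 1, 0.61667…, 0.375, 0.23333…
R0 = Σ lx·mx = 0 + 0.43167… + 0.375 + 0.21… = 1.016667…
Σ x·lx·mx = 1.811667…; T = 1.811667…/1.016667… = 1.78197…
r ≈ ln(R0)/T = ln(1.016667…)/1.78197… = 0.009276… → 0.0093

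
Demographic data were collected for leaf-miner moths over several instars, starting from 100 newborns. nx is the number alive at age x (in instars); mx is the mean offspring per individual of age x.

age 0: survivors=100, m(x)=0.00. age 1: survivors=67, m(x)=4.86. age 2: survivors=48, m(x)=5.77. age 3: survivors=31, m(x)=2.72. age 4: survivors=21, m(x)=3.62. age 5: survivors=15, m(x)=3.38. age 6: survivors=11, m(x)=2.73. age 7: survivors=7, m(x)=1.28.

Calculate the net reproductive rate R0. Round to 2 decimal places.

8.53

lx = nx/n0 = nx/100: 1, 0.67, 0.48, 0.31, 0.21, 0.15, 0.11, 0.07
lx·mx by age: 0, 3.2562, 2.7696, 0.8432, 0.7602, 0.507, 0.3003, 0.0896
R0 = Σ lx·mx = 8.5261 → 8.53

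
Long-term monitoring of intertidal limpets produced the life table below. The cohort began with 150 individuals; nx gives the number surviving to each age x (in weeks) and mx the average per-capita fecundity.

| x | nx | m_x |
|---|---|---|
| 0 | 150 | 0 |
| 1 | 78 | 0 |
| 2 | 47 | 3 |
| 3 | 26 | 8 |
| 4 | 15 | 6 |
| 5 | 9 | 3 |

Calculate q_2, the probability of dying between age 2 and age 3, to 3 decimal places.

0.447

lx = nx/n0 = nx/150: 1, 0.52, 0.31333…, 0.17333…, 0.1, 0.06
q_2 = (l_2 − l_3) / l_2 = (0.313333… − 0.173333…) / 0.313333…
     = 0.14… / 0.313333… = 0.446809… → 0.447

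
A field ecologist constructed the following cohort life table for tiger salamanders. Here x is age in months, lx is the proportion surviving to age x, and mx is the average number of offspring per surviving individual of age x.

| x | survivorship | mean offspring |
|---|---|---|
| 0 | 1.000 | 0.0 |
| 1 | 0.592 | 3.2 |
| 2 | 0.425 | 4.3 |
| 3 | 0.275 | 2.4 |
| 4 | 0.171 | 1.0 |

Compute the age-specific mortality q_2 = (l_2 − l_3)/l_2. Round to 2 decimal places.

0.35

q_2 = (l_2 − l_3) / l_2 = (0.425 − 0.275) / 0.425
     = 0.15 / 0.425 = 0.352941… → 0.35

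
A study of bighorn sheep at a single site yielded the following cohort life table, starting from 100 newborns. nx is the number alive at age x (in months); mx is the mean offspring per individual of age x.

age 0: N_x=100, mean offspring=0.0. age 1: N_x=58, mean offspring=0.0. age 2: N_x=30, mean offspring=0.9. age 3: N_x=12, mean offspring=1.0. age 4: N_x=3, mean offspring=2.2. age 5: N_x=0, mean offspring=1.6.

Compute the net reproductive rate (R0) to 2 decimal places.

lx = nx/n0 = nx/100: 1, 0.58, 0.3, 0.12, 0.03, 0
lx·mx by age: 0, 0, 0.27, 0.12, 0.066, 0
R0 = Σ lx·mx = 0.456 → 0.46

0.46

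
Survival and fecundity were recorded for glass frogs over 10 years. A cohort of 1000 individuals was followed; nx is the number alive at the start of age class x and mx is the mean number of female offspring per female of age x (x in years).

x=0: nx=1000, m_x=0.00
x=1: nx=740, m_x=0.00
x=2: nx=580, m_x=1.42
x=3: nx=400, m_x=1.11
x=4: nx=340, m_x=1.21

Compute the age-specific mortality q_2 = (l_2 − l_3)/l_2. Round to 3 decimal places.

0.310

lx = nx/n0 = nx/1000: 1, 0.74, 0.58, 0.4, 0.34
q_2 = (l_2 − l_3) / l_2 = (0.58 − 0.4) / 0.58
     = 0.18 / 0.58 = 0.310345… → 0.310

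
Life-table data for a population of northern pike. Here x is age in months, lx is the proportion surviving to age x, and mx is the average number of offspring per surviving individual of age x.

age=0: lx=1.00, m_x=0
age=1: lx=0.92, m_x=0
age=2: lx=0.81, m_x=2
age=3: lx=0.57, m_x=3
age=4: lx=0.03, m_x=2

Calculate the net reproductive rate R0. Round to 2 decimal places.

3.39

lx·mx by age: 0, 0, 1.62, 1.71, 0.06
R0 = Σ lx·mx = 3.39 → 3.39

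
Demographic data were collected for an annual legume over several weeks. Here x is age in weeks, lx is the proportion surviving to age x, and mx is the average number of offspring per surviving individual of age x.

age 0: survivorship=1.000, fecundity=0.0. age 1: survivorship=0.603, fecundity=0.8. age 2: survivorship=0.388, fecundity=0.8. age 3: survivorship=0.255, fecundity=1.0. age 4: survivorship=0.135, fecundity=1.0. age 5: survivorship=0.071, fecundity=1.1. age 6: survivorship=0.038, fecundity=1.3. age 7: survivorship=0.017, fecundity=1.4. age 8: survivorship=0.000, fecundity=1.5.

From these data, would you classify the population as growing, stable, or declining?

R0 = Σ lx·mx = 0 + 0.4824 + 0.3104 + 0.255 + 0.135 + 0.0781 + 0.0494 + 0.0238 + 0 = 1.3341
R0 > 1, so the population is growing.

growing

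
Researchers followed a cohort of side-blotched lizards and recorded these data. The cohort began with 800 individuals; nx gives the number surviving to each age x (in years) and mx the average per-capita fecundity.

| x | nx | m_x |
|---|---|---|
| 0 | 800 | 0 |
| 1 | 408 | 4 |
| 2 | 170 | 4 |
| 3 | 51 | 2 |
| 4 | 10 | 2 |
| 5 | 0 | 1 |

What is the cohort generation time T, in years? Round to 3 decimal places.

lx = nx/n0 = nx/800: 1, 0.51, 0.2125, 0.06375, 0.0125, 0
lx·mx: 0, 2.04, 0.85, 0.1275, 0.025, 0 → R0 = 3.0425
x·lx·mx: 0, 2.04, 1.7, 0.3825, 0.1, 0 → Σ = 4.2225
T = 4.2225 / 3.0425 = 1.387839… → 1.388

1.388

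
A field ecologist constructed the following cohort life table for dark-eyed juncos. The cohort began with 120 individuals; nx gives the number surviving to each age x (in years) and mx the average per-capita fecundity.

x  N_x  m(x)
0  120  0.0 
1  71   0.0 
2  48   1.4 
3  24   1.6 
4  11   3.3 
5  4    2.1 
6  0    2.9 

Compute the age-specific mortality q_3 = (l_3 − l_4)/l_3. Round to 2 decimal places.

lx = nx/n0 = nx/120: 1, 0.59167…, 0.4, 0.2, 0.09167…, 0.03333…, 0
q_3 = (l_3 − l_4) / l_3 = (0.2 − 0.091667…) / 0.2
     = 0.108333… / 0.2 = 0.541667… → 0.54

0.54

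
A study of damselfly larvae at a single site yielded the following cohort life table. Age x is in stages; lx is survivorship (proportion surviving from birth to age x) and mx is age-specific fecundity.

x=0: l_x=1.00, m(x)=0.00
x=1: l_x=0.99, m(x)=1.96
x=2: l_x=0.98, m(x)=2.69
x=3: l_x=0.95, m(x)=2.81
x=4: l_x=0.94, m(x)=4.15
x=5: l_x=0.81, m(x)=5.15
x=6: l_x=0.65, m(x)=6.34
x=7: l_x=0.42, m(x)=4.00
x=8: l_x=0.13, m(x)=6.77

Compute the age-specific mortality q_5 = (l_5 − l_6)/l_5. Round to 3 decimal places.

q_5 = (l_5 − l_6) / l_5 = (0.81 − 0.65) / 0.81
     = 0.16 / 0.81 = 0.197531… → 0.198

0.198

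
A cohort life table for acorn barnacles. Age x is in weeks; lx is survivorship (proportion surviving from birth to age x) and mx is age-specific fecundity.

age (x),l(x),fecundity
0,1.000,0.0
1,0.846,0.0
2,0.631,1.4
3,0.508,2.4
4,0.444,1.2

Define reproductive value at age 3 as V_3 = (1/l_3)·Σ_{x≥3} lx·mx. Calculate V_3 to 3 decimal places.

3.449

lx·mx for x ≥ 3: 1.2192, 0.5328 → sum = 1.752
V_3 = 1.752 / l_3 = 1.752 / 0.508 = 3.448819… → 3.449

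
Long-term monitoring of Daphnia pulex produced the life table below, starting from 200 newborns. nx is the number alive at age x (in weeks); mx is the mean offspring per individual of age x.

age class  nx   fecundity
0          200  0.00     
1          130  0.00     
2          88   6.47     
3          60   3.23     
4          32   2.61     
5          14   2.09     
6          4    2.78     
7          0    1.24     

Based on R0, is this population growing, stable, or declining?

lx = nx/n0 = nx/200: 1, 0.65, 0.44, 0.3, 0.16, 0.07, 0.02, 0
R0 = Σ lx·mx = 0 + 0 + 2.8468 + 0.969 + 0.4176 + 0.1463 + 0.0556 + 0 = 4.4353
R0 > 1, so the population is growing.

growing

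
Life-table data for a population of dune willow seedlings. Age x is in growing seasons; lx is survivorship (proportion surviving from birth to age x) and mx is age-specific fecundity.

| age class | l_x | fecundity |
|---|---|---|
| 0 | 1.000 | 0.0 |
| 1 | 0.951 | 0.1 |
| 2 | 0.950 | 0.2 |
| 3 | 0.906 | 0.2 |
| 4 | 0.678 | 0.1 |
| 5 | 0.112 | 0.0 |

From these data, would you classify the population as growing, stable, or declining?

declining

R0 = Σ lx·mx = 0 + 0.0951 + 0.19 + 0.1812 + 0.0678 + 0 = 0.5341
R0 < 1, so the population is declining.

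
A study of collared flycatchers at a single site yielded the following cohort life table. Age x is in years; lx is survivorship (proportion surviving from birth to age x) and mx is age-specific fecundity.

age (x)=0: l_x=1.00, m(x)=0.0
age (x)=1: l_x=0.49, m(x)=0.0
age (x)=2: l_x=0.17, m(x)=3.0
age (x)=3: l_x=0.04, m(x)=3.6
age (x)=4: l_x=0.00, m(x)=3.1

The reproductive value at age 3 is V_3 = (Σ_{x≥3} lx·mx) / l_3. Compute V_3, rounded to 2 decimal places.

3.60

lx·mx for x ≥ 3: 0.144, 0 → sum = 0.144
V_3 = 0.144 / l_3 = 0.144 / 0.04 = 3.6 → 3.60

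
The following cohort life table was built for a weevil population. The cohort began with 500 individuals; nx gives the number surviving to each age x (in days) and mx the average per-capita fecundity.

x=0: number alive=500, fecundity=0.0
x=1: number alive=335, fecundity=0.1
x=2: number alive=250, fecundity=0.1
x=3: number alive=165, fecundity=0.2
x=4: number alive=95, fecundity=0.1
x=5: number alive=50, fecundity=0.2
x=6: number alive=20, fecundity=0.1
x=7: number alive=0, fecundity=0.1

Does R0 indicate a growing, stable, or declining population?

declining

lx = nx/n0 = nx/500: 1, 0.67, 0.5, 0.33, 0.19, 0.1, 0.04, 0
R0 = Σ lx·mx = 0 + 0.067 + 0.05 + 0.066 + 0.019 + 0.02 + 0.004 + 0 = 0.226
R0 < 1, so the population is declining.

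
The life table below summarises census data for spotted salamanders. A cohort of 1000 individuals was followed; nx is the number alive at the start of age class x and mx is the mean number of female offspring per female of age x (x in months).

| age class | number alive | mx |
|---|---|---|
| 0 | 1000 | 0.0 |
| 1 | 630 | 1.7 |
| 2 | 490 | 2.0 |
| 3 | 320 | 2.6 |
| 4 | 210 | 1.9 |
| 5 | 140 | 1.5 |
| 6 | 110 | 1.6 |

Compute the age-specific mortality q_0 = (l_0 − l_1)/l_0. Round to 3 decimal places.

0.370

lx = nx/n0 = nx/1000: 1, 0.63, 0.49, 0.32, 0.21, 0.14, 0.11
q_0 = (l_0 − l_1) / l_0 = (1 − 0.63) / 1
     = 0.37 / 1 = 0.37 → 0.370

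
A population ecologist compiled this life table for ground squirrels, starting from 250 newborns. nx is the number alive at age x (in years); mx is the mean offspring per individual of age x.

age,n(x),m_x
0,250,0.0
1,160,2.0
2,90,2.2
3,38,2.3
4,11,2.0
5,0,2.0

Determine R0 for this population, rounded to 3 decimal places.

lx = nx/n0 = nx/250: 1, 0.64, 0.36, 0.152, 0.044, 0
lx·mx by age: 0, 1.28, 0.792, 0.3496, 0.088, 0
R0 = Σ lx·mx = 2.5096 → 2.510

2.510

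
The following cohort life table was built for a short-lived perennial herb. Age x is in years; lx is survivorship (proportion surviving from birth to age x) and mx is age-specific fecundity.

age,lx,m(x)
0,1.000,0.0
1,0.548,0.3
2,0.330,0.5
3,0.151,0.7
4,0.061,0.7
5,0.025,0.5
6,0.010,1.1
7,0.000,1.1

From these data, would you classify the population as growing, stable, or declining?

R0 = Σ lx·mx = 0 + 0.1644 + 0.165 + 0.1057 + 0.0427 + 0.0125 + 0.011 + 0 = 0.5013
R0 < 1, so the population is declining.

declining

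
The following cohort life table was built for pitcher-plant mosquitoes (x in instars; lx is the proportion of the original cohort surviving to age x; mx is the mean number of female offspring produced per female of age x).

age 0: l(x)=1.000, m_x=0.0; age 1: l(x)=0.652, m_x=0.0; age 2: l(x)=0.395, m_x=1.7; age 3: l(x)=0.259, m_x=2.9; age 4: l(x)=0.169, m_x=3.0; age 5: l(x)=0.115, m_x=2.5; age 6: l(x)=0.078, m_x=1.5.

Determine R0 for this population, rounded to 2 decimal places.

lx·mx by age: 0, 0, 0.6715, 0.7511, 0.507, 0.2875, 0.117
R0 = Σ lx·mx = 2.3341 → 2.33

2.33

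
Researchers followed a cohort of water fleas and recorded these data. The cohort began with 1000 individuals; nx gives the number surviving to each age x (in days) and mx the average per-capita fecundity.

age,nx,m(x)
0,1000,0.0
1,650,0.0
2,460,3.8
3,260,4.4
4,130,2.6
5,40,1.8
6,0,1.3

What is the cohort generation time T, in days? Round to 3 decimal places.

2.617

lx = nx/n0 = nx/1000: 1, 0.65, 0.46, 0.26, 0.13, 0.04, 0
lx·mx: 0, 0, 1.748, 1.144, 0.338, 0.072, 0 → R0 = 3.302
x·lx·mx: 0, 0, 3.496, 3.432, 1.352, 0.36, 0 → Σ = 8.64
T = 8.64 / 3.302 = 2.616596… → 2.617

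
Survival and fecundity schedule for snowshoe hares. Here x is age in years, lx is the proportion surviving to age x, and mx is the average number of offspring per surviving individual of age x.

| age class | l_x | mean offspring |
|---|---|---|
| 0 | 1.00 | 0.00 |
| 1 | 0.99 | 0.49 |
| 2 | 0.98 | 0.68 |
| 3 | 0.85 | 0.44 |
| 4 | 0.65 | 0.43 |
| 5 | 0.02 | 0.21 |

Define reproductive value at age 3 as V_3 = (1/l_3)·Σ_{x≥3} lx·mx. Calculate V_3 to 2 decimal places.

0.77

lx·mx for x ≥ 3: 0.374, 0.2795, 0.0042 → sum = 0.6577
V_3 = 0.6577 / l_3 = 0.6577 / 0.85 = 0.773765… → 0.77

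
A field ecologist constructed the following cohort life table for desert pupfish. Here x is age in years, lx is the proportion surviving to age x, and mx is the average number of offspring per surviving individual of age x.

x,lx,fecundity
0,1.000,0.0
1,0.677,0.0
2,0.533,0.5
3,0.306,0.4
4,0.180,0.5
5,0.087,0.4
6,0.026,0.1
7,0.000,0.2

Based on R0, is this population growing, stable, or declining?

declining

R0 = Σ lx·mx = 0 + 0 + 0.2665 + 0.1224 + 0.09 + 0.0348 + 0.0026 + 0 = 0.5163
R0 < 1, so the population is declining.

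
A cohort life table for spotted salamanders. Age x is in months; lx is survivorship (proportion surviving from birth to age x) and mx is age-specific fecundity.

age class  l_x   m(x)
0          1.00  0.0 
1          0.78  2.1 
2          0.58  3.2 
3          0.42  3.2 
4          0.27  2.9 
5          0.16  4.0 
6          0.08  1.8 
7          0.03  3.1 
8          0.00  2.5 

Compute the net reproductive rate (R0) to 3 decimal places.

6.498

lx·mx by age: 0, 1.638, 1.856, 1.344, 0.783, 0.64, 0.144, 0.093, 0
R0 = Σ lx·mx = 6.498 → 6.498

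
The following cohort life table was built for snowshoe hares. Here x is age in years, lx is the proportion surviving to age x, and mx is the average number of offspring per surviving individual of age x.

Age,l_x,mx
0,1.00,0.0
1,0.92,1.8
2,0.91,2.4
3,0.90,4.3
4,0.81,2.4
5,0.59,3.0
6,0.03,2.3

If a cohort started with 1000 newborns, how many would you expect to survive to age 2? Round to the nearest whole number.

Expected survivors = N0 · l_2 = 1000 × 0.91 = 910 → 910

910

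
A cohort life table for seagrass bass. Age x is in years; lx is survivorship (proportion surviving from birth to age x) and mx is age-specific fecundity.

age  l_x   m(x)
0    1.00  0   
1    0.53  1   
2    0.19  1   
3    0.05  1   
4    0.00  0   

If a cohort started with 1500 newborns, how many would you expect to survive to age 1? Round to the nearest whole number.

Expected survivors = N0 · l_1 = 1500 × 0.53 = 795 → 795

795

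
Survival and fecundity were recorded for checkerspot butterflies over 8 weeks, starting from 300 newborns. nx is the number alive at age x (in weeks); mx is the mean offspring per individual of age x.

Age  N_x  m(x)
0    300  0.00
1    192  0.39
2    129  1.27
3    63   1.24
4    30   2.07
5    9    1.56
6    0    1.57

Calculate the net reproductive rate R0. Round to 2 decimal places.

lx = nx/n0 = nx/300: 1, 0.64, 0.43, 0.21, 0.1, 0.03, 0
lx·mx by age: 0, 0.2496, 0.5461, 0.2604, 0.207, 0.0468, 0
R0 = Σ lx·mx = 1.3099 → 1.31

1.31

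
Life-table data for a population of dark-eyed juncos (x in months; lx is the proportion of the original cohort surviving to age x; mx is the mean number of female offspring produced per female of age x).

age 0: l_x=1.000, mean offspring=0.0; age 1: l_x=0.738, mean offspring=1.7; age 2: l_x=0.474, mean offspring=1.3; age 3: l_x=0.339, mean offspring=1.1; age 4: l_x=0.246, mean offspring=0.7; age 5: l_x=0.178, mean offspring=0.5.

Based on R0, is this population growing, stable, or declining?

growing

R0 = Σ lx·mx = 0 + 1.2546 + 0.6162 + 0.3729 + 0.1722 + 0.089 = 2.5049
R0 > 1, so the population is growing.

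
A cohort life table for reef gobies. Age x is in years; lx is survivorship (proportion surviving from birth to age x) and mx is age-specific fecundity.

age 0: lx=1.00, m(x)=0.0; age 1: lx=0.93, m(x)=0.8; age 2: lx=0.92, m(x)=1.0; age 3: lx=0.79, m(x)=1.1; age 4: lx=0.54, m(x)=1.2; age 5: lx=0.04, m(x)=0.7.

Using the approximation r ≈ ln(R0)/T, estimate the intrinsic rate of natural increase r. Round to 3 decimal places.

R0 = Σ lx·mx = 0 + 0.744 + 0.92 + 0.869 + 0.648 + 0.028 = 3.209
Σ x·lx·mx = 7.923; T = 7.923/3.209 = 2.46899…
r ≈ ln(R0)/T = ln(3.209)/2.46899… = 0.47224… → 0.472

0.472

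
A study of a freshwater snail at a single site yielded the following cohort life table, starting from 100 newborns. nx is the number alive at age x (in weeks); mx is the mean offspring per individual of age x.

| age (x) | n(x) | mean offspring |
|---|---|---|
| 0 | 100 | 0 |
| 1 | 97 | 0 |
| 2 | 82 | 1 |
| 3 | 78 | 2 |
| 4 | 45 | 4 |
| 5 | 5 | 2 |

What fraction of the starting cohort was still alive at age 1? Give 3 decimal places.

0.970

l_1 = n_1/n_0 = 97/100 = 0.97 → 0.970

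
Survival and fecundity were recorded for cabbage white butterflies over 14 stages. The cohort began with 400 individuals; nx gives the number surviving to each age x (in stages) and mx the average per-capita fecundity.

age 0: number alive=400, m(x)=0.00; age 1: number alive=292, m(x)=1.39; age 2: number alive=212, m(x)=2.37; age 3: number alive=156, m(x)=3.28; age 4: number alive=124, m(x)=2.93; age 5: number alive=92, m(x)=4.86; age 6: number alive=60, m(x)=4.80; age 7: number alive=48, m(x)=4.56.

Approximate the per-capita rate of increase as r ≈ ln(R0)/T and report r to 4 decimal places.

0.5321

lx = nx/n0 = nx/400: 1, 0.73, 0.53, 0.39, 0.31, 0.23, 0.15, 0.12
R0 = Σ lx·mx = 0 + 1.0147 + 1.2561 + 1.2792 + 0.9083 + 1.1178 + 0.72 + 0.5472 = 6.8433
Σ x·lx·mx = 24.7371; T = 24.7371/6.8433 = 3.61479…
r ≈ ln(R0)/T = ln(6.8433)/3.61479… = 0.532056… → 0.5321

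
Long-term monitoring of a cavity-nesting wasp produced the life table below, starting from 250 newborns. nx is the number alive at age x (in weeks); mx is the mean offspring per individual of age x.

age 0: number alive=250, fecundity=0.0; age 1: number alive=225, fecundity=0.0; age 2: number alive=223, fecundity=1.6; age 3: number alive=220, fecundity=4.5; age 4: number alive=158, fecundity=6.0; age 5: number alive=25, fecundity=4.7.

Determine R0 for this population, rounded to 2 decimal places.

lx = nx/n0 = nx/250: 1, 0.9, 0.892, 0.88, 0.632, 0.1
lx·mx by age: 0, 0, 1.4272, 3.96, 3.792, 0.47
R0 = Σ lx·mx = 9.6492 → 9.65

9.65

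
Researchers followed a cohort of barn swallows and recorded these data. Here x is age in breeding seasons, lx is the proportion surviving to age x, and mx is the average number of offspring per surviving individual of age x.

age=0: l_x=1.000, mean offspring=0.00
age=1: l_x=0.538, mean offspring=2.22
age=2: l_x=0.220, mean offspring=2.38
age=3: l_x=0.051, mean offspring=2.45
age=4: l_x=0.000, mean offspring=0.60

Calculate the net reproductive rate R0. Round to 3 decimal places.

lx·mx by age: 0, 1.19436, 0.5236, 0.12495, 0
R0 = Σ lx·mx = 1.84291 → 1.843

1.843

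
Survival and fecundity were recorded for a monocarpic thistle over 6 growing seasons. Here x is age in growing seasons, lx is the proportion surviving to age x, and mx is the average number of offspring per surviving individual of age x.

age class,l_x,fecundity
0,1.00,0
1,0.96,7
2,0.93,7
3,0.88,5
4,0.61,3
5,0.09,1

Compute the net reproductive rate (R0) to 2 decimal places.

lx·mx by age: 0, 6.72, 6.51, 4.4, 1.83, 0.09
R0 = Σ lx·mx = 19.55 → 19.55

19.55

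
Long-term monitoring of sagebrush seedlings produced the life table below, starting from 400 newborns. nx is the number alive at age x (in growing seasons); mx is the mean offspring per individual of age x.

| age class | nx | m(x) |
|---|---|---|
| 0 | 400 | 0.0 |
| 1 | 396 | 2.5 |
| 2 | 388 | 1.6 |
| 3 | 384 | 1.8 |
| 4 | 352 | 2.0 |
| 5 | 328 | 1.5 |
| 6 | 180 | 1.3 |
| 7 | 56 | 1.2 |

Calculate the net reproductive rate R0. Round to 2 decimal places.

lx = nx/n0 = nx/400: 1, 0.99, 0.97, 0.96, 0.88, 0.82, 0.45, 0.14
lx·mx by age: 0, 2.475, 1.552, 1.728, 1.76, 1.23, 0.585, 0.168
R0 = Σ lx·mx = 9.498 → 9.50

9.50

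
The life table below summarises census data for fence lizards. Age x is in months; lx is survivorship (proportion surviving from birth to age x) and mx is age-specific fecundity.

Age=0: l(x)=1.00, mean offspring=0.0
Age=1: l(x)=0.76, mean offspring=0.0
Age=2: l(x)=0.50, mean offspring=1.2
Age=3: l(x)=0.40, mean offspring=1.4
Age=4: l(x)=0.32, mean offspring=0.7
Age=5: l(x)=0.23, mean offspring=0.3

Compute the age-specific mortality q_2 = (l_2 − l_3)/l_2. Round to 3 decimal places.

0.200

q_2 = (l_2 − l_3) / l_2 = (0.5 − 0.4) / 0.5
     = 0.1 / 0.5 = 0.2 → 0.200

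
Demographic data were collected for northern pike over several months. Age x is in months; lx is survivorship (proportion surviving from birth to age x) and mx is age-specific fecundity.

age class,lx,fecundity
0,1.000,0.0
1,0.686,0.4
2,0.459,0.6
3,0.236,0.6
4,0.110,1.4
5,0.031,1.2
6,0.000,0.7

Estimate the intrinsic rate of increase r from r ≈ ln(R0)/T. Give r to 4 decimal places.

-0.0537

R0 = Σ lx·mx = 0 + 0.2744 + 0.2754 + 0.1416 + 0.154 + 0.0372 + 0 = 0.8826
Σ x·lx·mx = 2.052; T = 2.052/0.8826 = 2.32495…
r ≈ ln(R0)/T = ln(0.8826)/2.32495… = -0.053714… → -0.0537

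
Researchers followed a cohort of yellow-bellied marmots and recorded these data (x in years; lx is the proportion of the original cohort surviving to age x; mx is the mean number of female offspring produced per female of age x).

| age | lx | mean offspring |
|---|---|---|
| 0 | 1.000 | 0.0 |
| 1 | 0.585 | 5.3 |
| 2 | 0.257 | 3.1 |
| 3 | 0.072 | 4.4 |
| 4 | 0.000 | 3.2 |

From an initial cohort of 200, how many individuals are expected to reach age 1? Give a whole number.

117

Expected survivors = N0 · l_1 = 200 × 0.585 = 117 → 117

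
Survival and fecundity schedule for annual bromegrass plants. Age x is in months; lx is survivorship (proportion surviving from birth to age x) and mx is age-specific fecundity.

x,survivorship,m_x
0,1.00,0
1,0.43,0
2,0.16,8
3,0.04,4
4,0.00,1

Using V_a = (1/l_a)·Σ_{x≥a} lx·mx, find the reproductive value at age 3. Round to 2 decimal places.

4.00

lx·mx for x ≥ 3: 0.16, 0 → sum = 0.16
V_3 = 0.16 / l_3 = 0.16 / 0.04 = 4 → 4.00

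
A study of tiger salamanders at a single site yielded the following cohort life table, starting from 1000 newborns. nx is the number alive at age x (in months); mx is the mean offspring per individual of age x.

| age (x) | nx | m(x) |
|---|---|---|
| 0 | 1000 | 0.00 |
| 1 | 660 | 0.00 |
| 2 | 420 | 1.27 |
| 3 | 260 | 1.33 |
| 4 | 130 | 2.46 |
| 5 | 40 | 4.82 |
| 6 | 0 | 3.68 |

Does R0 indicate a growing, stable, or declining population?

growing

lx = nx/n0 = nx/1000: 1, 0.66, 0.42, 0.26, 0.13, 0.04, 0
R0 = Σ lx·mx = 0 + 0 + 0.5334 + 0.3458 + 0.3198 + 0.1928 + 0 = 1.3918
R0 > 1, so the population is growing.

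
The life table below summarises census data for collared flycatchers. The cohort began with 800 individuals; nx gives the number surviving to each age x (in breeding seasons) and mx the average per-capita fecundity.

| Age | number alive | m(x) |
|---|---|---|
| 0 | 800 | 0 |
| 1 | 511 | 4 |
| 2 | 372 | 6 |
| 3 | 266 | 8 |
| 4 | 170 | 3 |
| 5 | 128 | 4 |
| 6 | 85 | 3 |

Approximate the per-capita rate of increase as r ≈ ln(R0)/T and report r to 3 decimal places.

0.913

lx = nx/n0 = nx/800: 1, 0.63875, 0.465, 0.3325, 0.2125, 0.16, 0.10625
R0 = Σ lx·mx = 0 + 2.555 + 2.79 + 2.66 + 0.6375 + 0.64 + 0.31875 = 9.60125
Σ x·lx·mx = 23.7775; T = 23.7775/9.60125 = 2.4765…
r ≈ ln(R0)/T = ln(9.60125)/2.4765… = 0.91334… → 0.913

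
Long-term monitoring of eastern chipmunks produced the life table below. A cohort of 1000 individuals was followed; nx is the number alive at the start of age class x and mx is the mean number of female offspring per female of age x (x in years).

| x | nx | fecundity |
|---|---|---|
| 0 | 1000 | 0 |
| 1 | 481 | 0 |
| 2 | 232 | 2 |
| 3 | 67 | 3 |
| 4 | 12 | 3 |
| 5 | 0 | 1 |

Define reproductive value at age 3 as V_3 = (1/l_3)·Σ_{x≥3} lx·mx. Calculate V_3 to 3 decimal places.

lx = nx/n0 = nx/1000: 1, 0.481, 0.232, 0.067, 0.012, 0
lx·mx for x ≥ 3: 0.201, 0.036, 0 → sum = 0.237
V_3 = 0.237 / l_3 = 0.237 / 0.067 = 3.537313… → 3.537

3.537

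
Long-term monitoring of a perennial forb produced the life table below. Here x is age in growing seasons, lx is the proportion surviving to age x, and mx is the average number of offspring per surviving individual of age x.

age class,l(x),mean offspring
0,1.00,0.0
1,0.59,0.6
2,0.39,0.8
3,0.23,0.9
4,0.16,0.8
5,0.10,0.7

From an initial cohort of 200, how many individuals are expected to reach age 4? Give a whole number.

32

Expected survivors = N0 · l_4 = 200 × 0.16 = 32 → 32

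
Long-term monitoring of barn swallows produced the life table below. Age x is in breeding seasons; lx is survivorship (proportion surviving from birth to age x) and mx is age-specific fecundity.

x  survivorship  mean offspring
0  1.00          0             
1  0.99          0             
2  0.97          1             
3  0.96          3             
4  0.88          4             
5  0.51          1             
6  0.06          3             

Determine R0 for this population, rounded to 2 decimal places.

lx·mx by age: 0, 0, 0.97, 2.88, 3.52, 0.51, 0.18
R0 = Σ lx·mx = 8.06 → 8.06

8.06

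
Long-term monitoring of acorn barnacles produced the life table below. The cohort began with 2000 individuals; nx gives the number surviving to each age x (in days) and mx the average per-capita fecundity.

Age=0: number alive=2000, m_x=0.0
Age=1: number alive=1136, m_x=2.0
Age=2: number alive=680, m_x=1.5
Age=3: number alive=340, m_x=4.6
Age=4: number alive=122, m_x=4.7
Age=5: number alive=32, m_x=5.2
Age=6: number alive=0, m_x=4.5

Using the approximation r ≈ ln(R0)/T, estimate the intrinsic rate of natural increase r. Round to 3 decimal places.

0.475

lx = nx/n0 = nx/2000: 1, 0.568, 0.34, 0.17, 0.061, 0.016, 0
R0 = Σ lx·mx = 0 + 1.136 + 0.51 + 0.782 + 0.2867 + 0.0832 + 0 = 2.7979
Σ x·lx·mx = 6.0648; T = 6.0648/2.7979 = 2.16763…
r ≈ ln(R0)/T = ln(2.7979)/2.16763… = 0.47465… → 0.475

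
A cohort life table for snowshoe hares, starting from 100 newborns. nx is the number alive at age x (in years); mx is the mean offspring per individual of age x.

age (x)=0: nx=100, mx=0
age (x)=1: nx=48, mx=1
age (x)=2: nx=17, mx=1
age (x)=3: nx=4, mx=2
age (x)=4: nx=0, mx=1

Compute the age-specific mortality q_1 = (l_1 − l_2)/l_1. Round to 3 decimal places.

lx = nx/n0 = nx/100: 1, 0.48, 0.17, 0.04, 0
q_1 = (l_1 − l_2) / l_1 = (0.48 − 0.17) / 0.48
     = 0.31 / 0.48 = 0.645833… → 0.646

0.646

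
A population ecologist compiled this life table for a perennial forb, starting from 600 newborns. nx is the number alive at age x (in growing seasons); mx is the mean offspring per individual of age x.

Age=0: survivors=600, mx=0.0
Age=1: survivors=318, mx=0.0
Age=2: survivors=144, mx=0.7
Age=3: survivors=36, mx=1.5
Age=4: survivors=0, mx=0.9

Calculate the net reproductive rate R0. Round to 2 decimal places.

lx = nx/n0 = nx/600: 1, 0.53, 0.24, 0.06, 0
lx·mx by age: 0, 0, 0.168, 0.09, 0
R0 = Σ lx·mx = 0.258 → 0.26

0.26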